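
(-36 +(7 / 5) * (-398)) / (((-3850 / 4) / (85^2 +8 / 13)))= 4453.23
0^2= 0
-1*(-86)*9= 774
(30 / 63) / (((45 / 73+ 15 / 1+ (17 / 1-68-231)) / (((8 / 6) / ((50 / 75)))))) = -730 / 204183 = -0.00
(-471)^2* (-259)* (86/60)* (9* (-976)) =3617021669688/5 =723404333937.60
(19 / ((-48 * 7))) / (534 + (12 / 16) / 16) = -76 / 717759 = -0.00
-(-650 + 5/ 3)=1945/ 3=648.33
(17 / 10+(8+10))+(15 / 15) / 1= 207 / 10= 20.70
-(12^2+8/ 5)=-728/ 5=-145.60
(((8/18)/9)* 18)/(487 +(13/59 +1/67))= 31624/17334369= 0.00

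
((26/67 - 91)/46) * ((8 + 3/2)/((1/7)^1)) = -807443/6164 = -130.99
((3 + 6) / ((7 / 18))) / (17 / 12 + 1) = 9.58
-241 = -241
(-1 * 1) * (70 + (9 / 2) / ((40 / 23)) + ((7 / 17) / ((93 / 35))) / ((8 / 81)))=-74.16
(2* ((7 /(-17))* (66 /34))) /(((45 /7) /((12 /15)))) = -4312 /21675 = -0.20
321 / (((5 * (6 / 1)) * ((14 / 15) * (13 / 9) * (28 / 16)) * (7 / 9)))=26001 / 4459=5.83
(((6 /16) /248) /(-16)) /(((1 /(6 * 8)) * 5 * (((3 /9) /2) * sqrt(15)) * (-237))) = 3 * sqrt(15) /1959200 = 0.00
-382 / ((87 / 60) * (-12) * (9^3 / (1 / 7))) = 1910 / 443961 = 0.00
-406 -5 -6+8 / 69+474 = 3941 / 69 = 57.12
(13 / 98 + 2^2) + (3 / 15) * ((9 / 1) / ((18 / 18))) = 2907 / 490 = 5.93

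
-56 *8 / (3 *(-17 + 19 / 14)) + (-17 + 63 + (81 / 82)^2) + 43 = 439655957 / 4417668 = 99.52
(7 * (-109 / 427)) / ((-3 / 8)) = 872 / 183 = 4.77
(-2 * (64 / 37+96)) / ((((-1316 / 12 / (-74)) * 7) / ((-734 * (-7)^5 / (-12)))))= 910371392 / 47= 19369604.09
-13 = -13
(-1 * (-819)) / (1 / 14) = 11466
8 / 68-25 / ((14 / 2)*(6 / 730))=-155083 / 357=-434.41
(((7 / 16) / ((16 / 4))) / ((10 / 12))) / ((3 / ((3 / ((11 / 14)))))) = 147 / 880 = 0.17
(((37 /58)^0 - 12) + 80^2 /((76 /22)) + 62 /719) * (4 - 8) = -100638828 /13661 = -7366.87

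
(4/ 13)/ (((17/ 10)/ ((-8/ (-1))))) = 320/ 221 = 1.45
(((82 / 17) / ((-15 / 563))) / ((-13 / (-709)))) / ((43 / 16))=-523707104 / 142545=-3673.98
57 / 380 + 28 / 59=737 / 1180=0.62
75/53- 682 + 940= 13749/53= 259.42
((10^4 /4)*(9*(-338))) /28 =-1901250 /7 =-271607.14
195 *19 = 3705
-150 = -150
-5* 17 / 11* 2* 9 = -1530 / 11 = -139.09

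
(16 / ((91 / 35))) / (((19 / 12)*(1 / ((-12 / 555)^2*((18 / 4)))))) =13824 / 1690715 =0.01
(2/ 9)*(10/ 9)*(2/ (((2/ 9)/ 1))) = 20/ 9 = 2.22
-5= -5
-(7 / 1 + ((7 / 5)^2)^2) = -6776 / 625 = -10.84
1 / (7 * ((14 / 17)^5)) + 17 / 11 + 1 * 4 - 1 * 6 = -3205413 / 41412448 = -0.08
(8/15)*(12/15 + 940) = 12544/25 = 501.76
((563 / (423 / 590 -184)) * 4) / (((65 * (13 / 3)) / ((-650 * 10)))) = 398604000 / 1405781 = 283.55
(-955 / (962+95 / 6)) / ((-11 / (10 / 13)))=57300 / 838981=0.07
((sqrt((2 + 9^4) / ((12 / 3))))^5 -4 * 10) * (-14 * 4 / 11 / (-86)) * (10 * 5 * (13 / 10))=-72800 / 473 + 19598200895 * sqrt(6563) / 3784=419581296.18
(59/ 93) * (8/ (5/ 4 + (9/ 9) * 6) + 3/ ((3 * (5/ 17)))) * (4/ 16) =38527/ 53940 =0.71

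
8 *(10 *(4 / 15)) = 64 / 3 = 21.33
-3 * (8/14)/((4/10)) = -30/7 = -4.29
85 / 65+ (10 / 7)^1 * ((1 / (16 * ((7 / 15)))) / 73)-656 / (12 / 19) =-1157714587 / 1116024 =-1037.36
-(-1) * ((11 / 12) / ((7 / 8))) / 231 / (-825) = -2 / 363825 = -0.00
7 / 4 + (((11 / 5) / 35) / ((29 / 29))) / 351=430019 / 245700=1.75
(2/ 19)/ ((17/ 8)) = 16/ 323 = 0.05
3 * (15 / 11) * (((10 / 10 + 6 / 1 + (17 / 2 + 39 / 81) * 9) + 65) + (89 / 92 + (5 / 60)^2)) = 2547055 / 4048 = 629.21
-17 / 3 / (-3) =17 / 9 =1.89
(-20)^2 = 400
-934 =-934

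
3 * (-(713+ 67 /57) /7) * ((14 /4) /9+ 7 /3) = -142478 /171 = -833.20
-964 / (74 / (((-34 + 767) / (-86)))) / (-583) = -176653 / 927553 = -0.19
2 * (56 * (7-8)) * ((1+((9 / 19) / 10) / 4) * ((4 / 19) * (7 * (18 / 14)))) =-387576 / 1805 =-214.72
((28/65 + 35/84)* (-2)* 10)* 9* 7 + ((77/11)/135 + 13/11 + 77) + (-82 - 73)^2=444699641/19305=23035.46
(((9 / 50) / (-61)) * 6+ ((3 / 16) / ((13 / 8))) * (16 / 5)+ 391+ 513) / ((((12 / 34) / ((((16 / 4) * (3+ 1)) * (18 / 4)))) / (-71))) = -259680290196 / 19825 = -13098627.50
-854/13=-65.69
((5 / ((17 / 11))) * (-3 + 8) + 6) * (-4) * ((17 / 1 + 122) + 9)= -223184 / 17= -13128.47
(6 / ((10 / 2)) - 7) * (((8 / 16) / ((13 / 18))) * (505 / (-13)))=26361 / 169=155.98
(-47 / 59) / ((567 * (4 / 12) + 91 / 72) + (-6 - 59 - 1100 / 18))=-3384 / 272521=-0.01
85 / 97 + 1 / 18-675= -1176923 / 1746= -674.07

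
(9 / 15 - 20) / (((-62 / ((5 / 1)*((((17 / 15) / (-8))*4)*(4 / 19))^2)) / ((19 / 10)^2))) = 28033 / 348750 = 0.08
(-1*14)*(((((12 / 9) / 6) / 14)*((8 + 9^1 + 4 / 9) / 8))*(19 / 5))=-2983 / 1620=-1.84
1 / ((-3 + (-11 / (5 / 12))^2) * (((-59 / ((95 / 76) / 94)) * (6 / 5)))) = -625 / 2309221296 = -0.00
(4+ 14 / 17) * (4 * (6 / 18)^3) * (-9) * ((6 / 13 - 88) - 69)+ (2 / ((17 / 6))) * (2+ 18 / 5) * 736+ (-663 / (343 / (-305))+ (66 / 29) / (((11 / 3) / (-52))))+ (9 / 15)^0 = 147540036178 / 32974305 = 4474.39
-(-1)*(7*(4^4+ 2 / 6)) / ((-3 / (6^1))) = -10766 / 3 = -3588.67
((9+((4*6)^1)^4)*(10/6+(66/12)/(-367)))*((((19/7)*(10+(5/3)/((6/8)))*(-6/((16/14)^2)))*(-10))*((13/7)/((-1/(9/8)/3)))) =-245895709219875/46976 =-5234496534.82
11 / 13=0.85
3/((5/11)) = 33/5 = 6.60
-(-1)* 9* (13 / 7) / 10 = 117 / 70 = 1.67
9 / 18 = 1 / 2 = 0.50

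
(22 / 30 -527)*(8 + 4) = -31576 / 5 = -6315.20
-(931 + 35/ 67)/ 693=-2972/ 2211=-1.34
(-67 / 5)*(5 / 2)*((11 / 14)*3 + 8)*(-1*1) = 9715 / 28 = 346.96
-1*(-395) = 395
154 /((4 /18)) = 693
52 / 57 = 0.91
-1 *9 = -9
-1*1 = -1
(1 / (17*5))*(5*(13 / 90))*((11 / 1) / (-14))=-143 / 21420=-0.01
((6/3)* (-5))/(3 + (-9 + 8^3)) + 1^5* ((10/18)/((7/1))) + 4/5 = 68506/79695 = 0.86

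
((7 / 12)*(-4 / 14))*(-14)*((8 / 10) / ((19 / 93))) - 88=-78.86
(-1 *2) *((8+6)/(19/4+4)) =-16/5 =-3.20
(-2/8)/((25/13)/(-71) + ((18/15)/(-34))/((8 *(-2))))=313820/31231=10.05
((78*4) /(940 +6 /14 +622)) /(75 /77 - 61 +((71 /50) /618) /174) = -904172068800 /271791446759821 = -0.00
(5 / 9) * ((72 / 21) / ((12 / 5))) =50 / 63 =0.79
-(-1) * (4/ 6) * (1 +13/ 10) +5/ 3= 16/ 5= 3.20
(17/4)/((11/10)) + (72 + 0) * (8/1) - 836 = -5635/22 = -256.14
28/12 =7/3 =2.33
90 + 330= 420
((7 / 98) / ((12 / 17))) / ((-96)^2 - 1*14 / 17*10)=289 / 26297376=0.00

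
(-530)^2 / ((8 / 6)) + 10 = 210685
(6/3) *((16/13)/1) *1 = 32/13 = 2.46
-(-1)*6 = 6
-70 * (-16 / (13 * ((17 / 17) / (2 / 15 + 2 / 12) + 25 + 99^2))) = 210 / 23959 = 0.01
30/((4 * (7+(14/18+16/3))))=135/236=0.57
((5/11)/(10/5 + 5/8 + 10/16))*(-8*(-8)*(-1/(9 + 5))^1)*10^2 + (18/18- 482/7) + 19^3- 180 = 6553754/1001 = 6547.21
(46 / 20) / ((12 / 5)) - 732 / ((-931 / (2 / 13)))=313505 / 290472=1.08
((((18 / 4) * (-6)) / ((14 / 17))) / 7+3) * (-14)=165 / 7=23.57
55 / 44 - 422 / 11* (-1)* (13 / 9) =22439 / 396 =56.66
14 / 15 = 0.93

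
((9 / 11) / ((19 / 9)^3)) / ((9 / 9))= 0.09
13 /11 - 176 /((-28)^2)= 516 /539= 0.96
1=1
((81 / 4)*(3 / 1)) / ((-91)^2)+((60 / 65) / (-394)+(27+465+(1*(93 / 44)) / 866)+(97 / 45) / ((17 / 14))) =23481011120798599 / 47553338752920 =493.78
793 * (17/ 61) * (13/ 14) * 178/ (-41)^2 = 255697/ 11767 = 21.73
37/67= 0.55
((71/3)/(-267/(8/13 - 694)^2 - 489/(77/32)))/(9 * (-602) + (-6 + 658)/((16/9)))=1776823022128/77068204518789585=0.00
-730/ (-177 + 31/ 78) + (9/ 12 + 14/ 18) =561493/ 99180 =5.66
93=93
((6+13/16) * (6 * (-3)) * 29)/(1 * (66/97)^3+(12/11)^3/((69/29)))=-88317260673389/21374582080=-4131.88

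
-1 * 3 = -3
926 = 926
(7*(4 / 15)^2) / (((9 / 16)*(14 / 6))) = 256 / 675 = 0.38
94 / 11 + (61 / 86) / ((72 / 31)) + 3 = 807185 / 68112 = 11.85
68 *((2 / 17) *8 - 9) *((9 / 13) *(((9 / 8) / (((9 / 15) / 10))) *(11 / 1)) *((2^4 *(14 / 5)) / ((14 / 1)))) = -3255120 / 13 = -250393.85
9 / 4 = 2.25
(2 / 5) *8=16 / 5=3.20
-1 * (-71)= 71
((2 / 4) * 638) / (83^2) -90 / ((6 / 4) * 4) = -103016 / 6889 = -14.95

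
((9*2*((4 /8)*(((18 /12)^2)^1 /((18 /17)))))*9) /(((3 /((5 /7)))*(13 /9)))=28.37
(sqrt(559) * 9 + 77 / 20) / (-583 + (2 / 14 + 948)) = 539 / 51120 + 7 * sqrt(559) / 284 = 0.59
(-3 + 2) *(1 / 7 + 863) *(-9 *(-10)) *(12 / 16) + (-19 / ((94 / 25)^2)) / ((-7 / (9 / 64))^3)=-46288829915326485 / 794492403712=-58262.14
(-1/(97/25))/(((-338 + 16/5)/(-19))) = -2375/162378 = -0.01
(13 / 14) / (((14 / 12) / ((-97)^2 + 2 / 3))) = 7489.33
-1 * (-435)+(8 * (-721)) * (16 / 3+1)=-108287 / 3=-36095.67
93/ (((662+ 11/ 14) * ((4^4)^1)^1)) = 217/ 395904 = 0.00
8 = 8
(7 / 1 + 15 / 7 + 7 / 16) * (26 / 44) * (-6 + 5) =-13949 / 2464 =-5.66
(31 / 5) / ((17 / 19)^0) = 31 / 5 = 6.20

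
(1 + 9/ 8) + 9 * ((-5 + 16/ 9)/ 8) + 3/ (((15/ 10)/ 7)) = 25/ 2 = 12.50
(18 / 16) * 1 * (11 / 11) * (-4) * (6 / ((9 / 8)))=-24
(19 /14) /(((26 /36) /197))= 33687 /91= 370.19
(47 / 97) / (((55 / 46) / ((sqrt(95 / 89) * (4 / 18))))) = 4324 * sqrt(8455) / 4273335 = 0.09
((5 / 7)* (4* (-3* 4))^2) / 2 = 5760 / 7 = 822.86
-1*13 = -13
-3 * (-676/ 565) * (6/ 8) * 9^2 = 123201/ 565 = 218.05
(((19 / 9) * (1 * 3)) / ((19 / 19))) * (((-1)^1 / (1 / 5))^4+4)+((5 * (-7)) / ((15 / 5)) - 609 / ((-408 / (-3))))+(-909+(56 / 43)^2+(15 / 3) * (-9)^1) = 3015.22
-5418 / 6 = -903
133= 133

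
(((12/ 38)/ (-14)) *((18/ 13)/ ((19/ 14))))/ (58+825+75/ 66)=-2376/ 91283543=-0.00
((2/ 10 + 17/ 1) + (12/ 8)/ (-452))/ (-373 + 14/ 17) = -69547/ 1505160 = -0.05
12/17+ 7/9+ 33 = 5276/153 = 34.48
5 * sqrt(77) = 43.87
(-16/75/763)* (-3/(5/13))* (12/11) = 2496/1049125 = 0.00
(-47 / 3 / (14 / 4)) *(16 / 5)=-14.32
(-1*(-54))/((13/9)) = 486/13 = 37.38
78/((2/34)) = 1326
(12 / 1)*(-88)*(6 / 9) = -704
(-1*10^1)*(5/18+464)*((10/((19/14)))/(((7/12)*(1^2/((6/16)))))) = -417850/19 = -21992.11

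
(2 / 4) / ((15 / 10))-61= -182 / 3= -60.67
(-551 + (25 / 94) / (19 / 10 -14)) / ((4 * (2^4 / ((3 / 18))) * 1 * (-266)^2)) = -74611 / 3678988544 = -0.00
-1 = -1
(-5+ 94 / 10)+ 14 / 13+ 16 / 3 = 2108 / 195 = 10.81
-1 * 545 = -545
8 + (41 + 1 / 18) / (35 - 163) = 17693 / 2304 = 7.68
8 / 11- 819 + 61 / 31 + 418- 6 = -137868 / 341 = -404.30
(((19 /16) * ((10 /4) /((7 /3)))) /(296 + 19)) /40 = 19 /188160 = 0.00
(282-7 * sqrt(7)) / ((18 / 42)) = 658-49 * sqrt(7) / 3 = 614.79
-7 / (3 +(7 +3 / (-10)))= -70 / 97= -0.72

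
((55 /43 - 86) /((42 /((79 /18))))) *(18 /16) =-287797 /28896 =-9.96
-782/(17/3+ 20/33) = -374/3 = -124.67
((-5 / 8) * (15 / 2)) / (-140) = 15 / 448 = 0.03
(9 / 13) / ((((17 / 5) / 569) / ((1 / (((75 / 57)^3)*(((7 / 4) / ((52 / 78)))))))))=93666504 / 4834375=19.38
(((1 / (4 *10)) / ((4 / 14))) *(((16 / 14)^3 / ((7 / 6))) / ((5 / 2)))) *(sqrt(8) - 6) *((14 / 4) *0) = 0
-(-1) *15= 15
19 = 19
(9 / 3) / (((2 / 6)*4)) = 9 / 4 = 2.25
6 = 6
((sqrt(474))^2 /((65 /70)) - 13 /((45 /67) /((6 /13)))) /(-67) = -97798 /13065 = -7.49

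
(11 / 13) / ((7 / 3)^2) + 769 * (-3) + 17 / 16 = -23500531 / 10192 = -2305.78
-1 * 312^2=-97344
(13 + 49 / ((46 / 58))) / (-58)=-860 / 667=-1.29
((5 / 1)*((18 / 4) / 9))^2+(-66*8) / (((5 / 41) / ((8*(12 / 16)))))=-519427 / 20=-25971.35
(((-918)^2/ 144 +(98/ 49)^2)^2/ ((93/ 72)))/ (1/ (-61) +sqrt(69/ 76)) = 3815872766250/ 7956863 +6125479966875 * sqrt(1311)/ 7956863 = 28353588.83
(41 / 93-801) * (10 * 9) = -2233560 / 31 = -72050.32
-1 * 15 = -15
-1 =-1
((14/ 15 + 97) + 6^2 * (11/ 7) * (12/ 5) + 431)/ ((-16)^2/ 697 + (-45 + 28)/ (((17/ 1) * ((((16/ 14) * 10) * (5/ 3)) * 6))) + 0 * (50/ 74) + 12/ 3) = 7783426880/ 51036741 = 152.51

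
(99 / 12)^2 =68.06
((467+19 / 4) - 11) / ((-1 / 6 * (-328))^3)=49761 / 17643776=0.00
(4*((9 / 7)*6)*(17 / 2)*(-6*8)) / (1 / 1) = -88128 / 7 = -12589.71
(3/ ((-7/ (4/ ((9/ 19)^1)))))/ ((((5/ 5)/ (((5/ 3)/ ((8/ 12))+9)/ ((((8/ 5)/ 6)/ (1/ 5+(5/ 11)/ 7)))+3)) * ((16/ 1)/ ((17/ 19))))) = -25177/ 8624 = -2.92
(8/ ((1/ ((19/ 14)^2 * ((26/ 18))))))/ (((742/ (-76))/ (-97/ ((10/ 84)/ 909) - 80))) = 1320979144888/ 818055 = 1614780.36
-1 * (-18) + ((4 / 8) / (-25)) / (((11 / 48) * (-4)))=4956 / 275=18.02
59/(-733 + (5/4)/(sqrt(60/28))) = -0.08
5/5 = 1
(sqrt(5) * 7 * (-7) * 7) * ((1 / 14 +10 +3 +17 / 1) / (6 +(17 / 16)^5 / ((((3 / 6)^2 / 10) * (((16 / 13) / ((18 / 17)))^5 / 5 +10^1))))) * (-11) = 2427749875699341197312 * sqrt(5) / 239562250820287851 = 22660.56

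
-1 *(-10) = 10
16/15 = 1.07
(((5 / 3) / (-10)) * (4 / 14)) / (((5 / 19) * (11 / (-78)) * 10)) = 247 / 1925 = 0.13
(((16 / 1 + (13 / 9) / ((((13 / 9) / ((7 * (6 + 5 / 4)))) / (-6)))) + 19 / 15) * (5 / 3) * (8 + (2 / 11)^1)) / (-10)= 8617 / 22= 391.68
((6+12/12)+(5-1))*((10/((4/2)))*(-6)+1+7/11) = -312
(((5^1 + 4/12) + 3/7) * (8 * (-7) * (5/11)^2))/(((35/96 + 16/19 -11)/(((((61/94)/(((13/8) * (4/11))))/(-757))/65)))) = -16318720/107407557413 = -0.00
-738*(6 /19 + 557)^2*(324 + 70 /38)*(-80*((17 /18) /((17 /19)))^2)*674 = 767316337538102960 /171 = 4487230044082473.45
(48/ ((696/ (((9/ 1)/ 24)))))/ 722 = 0.00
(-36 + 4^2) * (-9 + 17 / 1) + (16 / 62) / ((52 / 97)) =-64286 / 403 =-159.52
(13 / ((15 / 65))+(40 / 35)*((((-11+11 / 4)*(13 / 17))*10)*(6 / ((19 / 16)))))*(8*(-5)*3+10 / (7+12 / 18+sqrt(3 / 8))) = 25067172*sqrt(6) / 1901501+69502912232 / 1901501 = 36583.90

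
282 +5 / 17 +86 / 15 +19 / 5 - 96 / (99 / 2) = 813136 / 2805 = 289.89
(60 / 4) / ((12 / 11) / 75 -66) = -4125 / 18146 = -0.23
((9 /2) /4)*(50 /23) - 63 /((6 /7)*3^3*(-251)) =510529 /207828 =2.46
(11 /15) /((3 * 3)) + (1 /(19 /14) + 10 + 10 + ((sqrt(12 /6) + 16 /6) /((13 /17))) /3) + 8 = 17 * sqrt(2) /39 + 999707 /33345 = 30.60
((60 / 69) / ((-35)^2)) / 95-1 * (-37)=19807029 / 535325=37.00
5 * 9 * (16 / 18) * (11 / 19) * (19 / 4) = 110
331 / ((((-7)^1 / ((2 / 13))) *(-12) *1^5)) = 0.61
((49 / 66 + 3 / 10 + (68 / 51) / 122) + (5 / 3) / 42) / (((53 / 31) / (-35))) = -14323829 / 640134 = -22.38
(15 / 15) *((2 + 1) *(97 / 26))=291 / 26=11.19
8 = 8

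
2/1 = 2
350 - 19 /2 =681 /2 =340.50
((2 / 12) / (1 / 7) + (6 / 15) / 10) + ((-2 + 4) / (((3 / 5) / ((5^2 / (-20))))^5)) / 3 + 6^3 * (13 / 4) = 6317621423 / 9331200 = 677.04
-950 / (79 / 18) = -17100 / 79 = -216.46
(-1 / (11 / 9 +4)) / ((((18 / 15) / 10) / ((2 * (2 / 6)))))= -50 / 47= -1.06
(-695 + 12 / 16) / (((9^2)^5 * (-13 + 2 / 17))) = 47209 / 3054423135276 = 0.00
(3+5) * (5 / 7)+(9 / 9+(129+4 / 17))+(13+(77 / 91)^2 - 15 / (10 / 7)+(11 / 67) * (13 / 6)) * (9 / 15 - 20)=1347274849 / 20211555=66.66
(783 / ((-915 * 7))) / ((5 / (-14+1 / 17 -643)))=2914848 / 181475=16.06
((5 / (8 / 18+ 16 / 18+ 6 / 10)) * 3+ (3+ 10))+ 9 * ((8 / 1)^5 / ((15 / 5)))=2851418 / 29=98324.76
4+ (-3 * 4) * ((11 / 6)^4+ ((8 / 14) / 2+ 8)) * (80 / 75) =-246.66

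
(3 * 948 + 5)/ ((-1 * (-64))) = 2849/ 64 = 44.52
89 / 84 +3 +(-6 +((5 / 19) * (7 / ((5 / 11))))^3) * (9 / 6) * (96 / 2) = 2514551111 / 576156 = 4364.36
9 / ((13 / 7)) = 63 / 13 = 4.85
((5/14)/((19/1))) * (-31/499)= -155/132734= -0.00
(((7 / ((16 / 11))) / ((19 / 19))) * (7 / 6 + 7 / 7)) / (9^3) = 1001 / 69984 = 0.01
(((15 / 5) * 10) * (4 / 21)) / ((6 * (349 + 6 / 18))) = 5 / 1834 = 0.00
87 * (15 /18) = 145 /2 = 72.50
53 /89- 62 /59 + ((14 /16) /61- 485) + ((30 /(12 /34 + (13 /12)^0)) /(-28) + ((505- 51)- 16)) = -19899002127 /412560568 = -48.23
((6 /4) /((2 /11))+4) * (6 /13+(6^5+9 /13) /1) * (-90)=-222932115 /26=-8574312.12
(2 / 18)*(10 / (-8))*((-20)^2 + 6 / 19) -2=-19699 / 342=-57.60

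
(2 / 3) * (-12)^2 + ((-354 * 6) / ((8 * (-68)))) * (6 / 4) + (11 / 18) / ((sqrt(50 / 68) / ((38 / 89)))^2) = 49449991241 / 484765200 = 102.01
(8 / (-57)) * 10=-80 / 57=-1.40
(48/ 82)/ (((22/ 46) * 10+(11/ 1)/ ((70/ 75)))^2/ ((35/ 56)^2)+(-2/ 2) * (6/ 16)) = 4976832/ 5971601989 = 0.00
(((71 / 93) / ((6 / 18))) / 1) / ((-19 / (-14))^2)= 13916 / 11191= 1.24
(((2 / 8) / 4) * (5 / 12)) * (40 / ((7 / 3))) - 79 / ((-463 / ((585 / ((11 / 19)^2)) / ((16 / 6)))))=175878245 / 1568644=112.12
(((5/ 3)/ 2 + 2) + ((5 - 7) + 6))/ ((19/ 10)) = 205/ 57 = 3.60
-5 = -5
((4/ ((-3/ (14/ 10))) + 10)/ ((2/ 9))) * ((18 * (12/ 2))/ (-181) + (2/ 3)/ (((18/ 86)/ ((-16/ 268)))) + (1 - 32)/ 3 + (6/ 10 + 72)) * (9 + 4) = 79816545926/ 2728575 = 29252.10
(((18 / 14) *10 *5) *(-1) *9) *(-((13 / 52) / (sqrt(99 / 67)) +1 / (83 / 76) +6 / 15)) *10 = 3375 *sqrt(737) / 77 +631800 / 83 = 8801.97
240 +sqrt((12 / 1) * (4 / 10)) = 2 * sqrt(30) / 5 +240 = 242.19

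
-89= -89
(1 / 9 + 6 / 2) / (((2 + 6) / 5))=35 / 18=1.94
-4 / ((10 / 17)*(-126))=17 / 315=0.05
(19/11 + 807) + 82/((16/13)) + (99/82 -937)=-218069/3608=-60.44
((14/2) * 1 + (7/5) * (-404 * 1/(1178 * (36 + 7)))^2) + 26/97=2261163380641/311106610565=7.27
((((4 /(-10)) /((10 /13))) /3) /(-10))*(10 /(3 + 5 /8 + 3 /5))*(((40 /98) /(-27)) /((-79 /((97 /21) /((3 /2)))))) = 6208 /256798269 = 0.00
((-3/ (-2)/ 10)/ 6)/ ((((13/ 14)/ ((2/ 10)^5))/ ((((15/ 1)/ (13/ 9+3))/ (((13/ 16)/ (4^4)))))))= 24192/ 2640625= 0.01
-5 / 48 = -0.10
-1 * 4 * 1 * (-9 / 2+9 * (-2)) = 90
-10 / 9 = -1.11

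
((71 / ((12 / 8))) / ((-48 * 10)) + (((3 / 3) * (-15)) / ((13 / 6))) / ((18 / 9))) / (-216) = 33323 / 2021760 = 0.02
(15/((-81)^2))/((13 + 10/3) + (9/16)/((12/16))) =4/29889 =0.00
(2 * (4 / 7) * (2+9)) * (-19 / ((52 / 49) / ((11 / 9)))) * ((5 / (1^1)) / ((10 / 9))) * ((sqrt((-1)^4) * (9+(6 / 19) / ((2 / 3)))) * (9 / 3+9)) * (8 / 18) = -813120 / 13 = -62547.69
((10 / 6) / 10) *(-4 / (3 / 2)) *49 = -196 / 9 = -21.78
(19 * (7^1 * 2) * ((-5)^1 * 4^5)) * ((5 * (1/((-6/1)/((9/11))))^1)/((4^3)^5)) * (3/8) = 29925/92274688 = 0.00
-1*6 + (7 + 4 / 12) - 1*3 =-5 / 3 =-1.67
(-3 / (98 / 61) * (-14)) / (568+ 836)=61 / 3276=0.02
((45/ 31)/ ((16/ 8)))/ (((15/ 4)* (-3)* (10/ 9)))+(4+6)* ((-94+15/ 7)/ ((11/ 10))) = -9967193/ 11935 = -835.12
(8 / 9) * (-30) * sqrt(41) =-80 * sqrt(41) / 3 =-170.75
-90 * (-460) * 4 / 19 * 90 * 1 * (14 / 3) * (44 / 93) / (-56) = -18216000 / 589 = -30926.99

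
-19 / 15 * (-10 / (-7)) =-1.81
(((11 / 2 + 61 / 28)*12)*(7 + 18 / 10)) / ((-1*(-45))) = 18.02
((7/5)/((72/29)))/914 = 0.00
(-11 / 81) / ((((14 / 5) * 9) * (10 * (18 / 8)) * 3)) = -11 / 137781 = -0.00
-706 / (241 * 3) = -706 / 723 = -0.98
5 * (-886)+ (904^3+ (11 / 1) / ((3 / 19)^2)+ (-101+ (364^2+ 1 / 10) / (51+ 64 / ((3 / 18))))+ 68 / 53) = 510962994406999 / 691650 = 738759480.09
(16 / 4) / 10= 0.40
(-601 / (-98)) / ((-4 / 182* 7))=-7813 / 196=-39.86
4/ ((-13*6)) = -2/ 39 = -0.05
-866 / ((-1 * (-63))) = -866 / 63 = -13.75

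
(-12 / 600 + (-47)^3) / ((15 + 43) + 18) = -5191151 / 3800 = -1366.09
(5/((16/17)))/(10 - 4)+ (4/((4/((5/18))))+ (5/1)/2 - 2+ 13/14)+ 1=7241/2016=3.59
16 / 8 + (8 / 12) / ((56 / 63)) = 11 / 4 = 2.75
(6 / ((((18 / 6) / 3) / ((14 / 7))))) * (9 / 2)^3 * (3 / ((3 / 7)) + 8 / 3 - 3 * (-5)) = 26973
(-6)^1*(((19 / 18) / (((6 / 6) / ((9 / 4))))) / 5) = -57 / 20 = -2.85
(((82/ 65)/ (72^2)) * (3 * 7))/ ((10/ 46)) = 6601/ 280800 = 0.02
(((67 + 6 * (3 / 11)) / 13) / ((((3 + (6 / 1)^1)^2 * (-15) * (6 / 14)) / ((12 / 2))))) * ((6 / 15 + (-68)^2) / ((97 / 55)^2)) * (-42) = 37637529160 / 9907677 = 3798.82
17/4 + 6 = 10.25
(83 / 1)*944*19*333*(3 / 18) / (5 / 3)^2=743599656 / 25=29743986.24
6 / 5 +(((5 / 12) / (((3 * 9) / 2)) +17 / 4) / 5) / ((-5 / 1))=8333 / 8100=1.03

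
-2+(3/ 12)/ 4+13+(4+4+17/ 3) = 1187/ 48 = 24.73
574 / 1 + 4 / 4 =575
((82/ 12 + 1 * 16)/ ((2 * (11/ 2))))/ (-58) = -137/ 3828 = -0.04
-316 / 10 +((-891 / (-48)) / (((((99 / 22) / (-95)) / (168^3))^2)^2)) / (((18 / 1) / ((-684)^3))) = -165675396189473689028065753538809036800158 / 5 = -33135079237894737805613150000000000000000.00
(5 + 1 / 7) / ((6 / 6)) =36 / 7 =5.14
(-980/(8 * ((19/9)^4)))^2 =2583879428025/67934252164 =38.04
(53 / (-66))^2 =2809 / 4356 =0.64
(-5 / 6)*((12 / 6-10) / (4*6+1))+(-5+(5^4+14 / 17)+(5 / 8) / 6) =621.19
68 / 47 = 1.45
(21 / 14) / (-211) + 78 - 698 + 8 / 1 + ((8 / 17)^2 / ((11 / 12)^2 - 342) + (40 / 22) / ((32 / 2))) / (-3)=-242023571621587 / 395434423956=-612.04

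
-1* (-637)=637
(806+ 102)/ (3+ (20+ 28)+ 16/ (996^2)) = 14074227/ 790513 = 17.80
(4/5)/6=2/15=0.13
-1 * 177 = -177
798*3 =2394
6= 6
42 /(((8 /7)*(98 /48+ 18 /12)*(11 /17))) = 882 /55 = 16.04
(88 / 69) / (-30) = -44 / 1035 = -0.04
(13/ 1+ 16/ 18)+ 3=152/ 9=16.89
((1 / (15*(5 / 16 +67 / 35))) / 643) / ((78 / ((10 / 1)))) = 0.00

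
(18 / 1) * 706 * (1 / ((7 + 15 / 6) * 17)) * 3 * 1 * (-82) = -6252336 / 323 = -19357.08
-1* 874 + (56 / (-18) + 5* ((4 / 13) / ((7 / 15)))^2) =-65208214 / 74529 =-874.94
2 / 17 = 0.12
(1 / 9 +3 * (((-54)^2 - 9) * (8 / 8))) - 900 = 7821.11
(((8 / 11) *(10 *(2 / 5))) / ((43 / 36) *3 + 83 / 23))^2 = 78004224 / 476767225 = 0.16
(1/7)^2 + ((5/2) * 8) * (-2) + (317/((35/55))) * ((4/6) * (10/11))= 38503/147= 261.93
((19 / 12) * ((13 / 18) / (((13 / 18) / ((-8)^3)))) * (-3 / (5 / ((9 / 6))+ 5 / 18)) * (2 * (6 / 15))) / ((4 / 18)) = 787968 / 325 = 2424.52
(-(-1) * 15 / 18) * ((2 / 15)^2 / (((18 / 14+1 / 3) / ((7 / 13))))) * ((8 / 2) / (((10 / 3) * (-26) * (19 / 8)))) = -392 / 4094025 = -0.00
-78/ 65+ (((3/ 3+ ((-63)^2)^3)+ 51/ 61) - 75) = 19069668151064/ 305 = 62523502134.64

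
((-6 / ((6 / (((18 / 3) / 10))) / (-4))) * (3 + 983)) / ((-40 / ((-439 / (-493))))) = -1317 / 25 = -52.68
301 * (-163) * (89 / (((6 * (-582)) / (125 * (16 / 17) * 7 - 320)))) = 629643.49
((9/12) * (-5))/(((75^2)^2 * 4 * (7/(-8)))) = 1/29531250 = 0.00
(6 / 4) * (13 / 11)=39 / 22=1.77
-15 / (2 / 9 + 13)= -135 / 119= -1.13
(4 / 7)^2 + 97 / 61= 5729 / 2989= 1.92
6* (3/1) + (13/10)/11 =1993/110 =18.12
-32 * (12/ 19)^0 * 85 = -2720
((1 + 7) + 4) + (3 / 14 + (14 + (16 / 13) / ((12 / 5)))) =14593 / 546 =26.73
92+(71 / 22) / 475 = 961471 / 10450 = 92.01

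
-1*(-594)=594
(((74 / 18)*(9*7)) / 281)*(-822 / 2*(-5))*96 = 51095520 / 281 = 181834.59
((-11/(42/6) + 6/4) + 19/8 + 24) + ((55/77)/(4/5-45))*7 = 324133/12376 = 26.19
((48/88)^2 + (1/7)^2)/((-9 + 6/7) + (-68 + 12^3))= 1885/9793861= 0.00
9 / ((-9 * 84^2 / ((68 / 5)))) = -17 / 8820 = -0.00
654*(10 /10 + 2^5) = 21582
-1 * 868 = -868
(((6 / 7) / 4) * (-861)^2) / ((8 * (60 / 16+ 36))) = 499.54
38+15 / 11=433 / 11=39.36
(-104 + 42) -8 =-70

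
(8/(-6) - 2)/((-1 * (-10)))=-1/3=-0.33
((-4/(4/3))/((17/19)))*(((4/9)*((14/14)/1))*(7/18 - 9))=5890/459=12.83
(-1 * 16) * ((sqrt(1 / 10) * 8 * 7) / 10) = -224 * sqrt(10) / 25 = -28.33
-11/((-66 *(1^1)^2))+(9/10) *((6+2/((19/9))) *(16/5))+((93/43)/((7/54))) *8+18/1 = 147250099/857850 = 171.65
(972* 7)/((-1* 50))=-3402/25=-136.08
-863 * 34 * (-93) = 2728806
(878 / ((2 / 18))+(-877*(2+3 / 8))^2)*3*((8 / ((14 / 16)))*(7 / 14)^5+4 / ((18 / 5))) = 3059774267 / 168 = 18212942.07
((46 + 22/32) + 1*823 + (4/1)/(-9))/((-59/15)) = -625855/2832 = -220.99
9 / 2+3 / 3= 11 / 2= 5.50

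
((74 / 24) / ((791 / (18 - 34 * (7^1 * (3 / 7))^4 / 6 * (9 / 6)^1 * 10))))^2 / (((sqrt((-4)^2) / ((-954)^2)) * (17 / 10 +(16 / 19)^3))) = 126918230726102895 / 1788375064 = 70968463.65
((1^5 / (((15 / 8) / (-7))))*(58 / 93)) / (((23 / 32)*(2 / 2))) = -103936 / 32085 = -3.24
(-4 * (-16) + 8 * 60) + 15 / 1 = 559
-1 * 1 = -1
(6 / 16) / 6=1 / 16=0.06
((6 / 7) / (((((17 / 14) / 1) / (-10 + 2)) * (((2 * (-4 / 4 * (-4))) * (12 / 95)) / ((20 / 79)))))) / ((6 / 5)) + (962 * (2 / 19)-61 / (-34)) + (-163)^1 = -61.12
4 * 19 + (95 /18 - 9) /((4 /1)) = 5405 /72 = 75.07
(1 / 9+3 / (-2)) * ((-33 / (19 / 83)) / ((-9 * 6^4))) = -22825 / 1329696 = -0.02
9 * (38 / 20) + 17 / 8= 769 / 40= 19.22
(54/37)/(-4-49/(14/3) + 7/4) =-72/629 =-0.11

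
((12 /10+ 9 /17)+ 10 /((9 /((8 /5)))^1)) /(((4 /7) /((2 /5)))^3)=920269 /765000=1.20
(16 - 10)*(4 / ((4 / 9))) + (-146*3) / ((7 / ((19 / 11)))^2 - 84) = 1475448 / 24395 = 60.48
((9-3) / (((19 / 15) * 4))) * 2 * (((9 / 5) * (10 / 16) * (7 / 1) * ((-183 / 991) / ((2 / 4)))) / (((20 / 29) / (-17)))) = 51154173 / 301264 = 169.80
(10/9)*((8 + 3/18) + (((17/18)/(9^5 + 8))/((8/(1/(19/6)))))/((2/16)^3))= 91640405/10098747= 9.07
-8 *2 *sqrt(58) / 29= -16 *sqrt(58) / 29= -4.20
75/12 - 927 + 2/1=-918.75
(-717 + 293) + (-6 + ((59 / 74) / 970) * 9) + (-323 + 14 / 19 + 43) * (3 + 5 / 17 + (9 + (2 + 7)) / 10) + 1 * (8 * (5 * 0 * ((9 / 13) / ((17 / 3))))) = -8590446795 / 4636988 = -1852.59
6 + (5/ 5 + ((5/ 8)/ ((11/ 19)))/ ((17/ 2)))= 5331/ 748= 7.13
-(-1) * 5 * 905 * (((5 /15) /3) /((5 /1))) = 905 /9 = 100.56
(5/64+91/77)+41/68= 1.86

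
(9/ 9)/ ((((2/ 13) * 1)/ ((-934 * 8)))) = -48568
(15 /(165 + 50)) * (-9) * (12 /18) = -18 /43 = -0.42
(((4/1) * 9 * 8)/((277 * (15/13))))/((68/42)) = 0.56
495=495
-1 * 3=-3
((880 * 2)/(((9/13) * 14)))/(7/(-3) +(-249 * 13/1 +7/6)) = -22880/408009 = -0.06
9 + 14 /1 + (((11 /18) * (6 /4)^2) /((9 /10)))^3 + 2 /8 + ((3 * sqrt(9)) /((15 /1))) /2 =6325619 /233280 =27.12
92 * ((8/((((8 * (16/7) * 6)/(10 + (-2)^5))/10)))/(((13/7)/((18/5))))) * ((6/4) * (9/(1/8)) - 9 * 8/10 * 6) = -12049884/65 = -185382.83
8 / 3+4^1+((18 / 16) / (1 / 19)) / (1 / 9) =4777 / 24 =199.04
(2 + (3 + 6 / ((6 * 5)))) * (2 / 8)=13 / 10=1.30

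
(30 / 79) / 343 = 30 / 27097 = 0.00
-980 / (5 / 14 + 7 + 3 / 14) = -6860 / 53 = -129.43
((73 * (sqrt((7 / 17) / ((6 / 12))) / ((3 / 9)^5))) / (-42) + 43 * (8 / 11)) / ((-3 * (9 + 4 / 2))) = 10.67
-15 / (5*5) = -3 / 5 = -0.60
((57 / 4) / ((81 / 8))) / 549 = 38 / 14823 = 0.00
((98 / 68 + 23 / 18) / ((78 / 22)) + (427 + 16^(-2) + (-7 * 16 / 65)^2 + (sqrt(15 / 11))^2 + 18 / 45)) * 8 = 2361900491321 / 682624800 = 3460.03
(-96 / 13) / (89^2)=-96 / 102973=-0.00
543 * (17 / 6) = 3077 / 2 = 1538.50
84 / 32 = 21 / 8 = 2.62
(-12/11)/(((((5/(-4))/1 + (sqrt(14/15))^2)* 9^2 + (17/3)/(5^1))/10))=7200/16181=0.44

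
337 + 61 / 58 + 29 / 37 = 727141 / 2146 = 338.84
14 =14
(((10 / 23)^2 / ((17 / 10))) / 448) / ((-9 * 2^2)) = -125 / 18129888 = -0.00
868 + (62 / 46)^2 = 460133 / 529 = 869.82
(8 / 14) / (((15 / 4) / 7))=16 / 15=1.07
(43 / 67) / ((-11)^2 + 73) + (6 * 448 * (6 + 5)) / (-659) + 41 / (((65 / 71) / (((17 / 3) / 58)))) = -980625953809 / 24219465855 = -40.49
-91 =-91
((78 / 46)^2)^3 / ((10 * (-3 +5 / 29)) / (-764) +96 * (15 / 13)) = 253374181998327 / 1181152452050425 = 0.21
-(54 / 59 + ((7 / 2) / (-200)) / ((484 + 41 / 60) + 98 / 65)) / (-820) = 409551213 / 366941980400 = 0.00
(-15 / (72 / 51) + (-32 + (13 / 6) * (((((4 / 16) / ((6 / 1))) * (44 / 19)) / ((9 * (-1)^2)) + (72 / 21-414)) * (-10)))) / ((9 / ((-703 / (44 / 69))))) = -649291407577 / 598752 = -1084407.91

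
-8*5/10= -4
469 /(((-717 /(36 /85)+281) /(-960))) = 5402880 /16943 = 318.89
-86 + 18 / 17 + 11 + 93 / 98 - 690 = -1271145 / 1666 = -762.99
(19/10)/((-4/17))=-323/40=-8.08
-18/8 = -9/4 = -2.25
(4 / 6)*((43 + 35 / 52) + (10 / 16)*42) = 606 / 13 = 46.62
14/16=7/8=0.88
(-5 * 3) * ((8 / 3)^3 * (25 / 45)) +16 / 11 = -139504 / 891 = -156.57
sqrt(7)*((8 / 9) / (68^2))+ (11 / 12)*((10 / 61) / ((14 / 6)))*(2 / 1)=sqrt(7) / 5202+ 55 / 427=0.13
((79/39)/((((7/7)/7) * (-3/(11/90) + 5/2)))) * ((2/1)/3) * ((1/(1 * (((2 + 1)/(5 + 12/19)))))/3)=-2603524/9703395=-0.27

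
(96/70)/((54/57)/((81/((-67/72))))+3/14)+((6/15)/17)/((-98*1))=246132739/36506225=6.74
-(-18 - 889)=907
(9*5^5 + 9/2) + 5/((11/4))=618889/22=28131.32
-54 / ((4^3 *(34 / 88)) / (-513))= 152361 / 136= 1120.30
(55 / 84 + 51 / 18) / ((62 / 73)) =21389 / 5208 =4.11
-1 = -1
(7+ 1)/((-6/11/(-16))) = 704/3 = 234.67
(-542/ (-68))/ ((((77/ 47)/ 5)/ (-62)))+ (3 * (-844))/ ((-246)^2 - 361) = -118763420813/ 78742895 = -1508.24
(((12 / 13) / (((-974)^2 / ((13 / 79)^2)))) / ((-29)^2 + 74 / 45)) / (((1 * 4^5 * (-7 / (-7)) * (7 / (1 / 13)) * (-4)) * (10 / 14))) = -27 / 229894683819831296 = -0.00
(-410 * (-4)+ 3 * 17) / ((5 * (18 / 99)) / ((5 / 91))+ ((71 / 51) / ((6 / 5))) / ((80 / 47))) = 91070496 / 927779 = 98.16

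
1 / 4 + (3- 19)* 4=-255 / 4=-63.75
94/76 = 47/38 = 1.24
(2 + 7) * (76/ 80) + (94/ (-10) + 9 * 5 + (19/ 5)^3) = 49511/ 500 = 99.02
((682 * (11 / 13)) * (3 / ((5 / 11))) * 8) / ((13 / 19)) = 37630032 / 845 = 44532.58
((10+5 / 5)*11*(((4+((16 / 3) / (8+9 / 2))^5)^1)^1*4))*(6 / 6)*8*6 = 73767345521408 / 791015625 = 93256.50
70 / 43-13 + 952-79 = 37050 / 43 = 861.63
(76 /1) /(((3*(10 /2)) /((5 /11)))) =76 /33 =2.30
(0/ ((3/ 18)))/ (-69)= 0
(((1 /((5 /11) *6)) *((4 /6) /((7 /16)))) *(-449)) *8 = -632192 /315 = -2006.96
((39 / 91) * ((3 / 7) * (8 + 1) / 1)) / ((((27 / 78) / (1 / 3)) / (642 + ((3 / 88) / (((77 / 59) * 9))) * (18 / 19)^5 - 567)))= 12269309064714 / 102765536797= 119.39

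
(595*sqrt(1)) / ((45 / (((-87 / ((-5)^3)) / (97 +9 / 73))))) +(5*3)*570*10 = 227323376923 / 2658750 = 85500.09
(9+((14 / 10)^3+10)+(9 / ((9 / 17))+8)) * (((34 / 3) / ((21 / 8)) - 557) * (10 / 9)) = -406894834 / 14175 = -28705.10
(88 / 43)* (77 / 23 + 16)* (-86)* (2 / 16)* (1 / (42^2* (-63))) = 4895 / 1278018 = 0.00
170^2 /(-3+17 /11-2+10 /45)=-143055 /16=-8940.94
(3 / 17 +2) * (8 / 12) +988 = 50462 / 51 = 989.45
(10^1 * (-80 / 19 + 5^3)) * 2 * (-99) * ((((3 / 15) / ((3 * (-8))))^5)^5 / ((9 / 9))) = 187 / 7458963441305807597705625600000000000000000000000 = 0.00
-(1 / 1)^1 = -1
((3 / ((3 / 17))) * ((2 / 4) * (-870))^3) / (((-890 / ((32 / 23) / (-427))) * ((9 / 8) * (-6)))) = 663380800 / 874069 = 758.96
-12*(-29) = 348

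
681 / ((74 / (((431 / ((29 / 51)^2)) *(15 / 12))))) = 3817110555 / 248936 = 15333.70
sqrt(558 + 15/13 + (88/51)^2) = sqrt(247095433)/663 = 23.71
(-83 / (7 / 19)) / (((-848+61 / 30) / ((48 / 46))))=1135440 / 4086019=0.28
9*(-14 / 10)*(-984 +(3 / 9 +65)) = 57876 / 5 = 11575.20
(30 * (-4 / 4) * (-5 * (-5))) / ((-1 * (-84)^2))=125 / 1176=0.11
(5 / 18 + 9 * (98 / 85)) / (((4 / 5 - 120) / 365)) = -5949865 / 182376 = -32.62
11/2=5.50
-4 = -4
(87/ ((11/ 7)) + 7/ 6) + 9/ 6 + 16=2443/ 33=74.03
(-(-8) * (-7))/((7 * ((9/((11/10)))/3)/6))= -88/5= -17.60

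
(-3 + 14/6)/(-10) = 0.07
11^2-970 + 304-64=-609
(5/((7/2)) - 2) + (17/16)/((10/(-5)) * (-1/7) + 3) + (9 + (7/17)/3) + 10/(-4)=839387/131376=6.39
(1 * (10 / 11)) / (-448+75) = -10 / 4103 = -0.00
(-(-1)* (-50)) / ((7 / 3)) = -150 / 7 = -21.43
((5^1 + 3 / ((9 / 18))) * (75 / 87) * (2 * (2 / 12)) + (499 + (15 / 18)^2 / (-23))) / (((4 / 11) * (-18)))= -132628793 / 1728864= -76.71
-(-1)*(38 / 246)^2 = 361 / 15129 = 0.02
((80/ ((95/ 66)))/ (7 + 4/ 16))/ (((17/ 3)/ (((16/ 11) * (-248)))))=-4571136/ 9367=-488.00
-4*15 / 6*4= -40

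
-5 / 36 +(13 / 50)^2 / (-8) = -26521 / 180000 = -0.15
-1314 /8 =-657 /4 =-164.25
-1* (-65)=65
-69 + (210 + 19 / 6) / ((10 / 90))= 1849.50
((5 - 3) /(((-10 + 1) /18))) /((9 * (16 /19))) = -0.53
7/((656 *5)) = 7/3280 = 0.00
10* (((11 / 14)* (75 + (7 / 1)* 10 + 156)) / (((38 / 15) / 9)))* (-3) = -957825 / 38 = -25205.92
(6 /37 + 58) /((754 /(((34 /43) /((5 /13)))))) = 36584 /230695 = 0.16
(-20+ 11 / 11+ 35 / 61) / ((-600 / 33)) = 3091 / 3050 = 1.01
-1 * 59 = -59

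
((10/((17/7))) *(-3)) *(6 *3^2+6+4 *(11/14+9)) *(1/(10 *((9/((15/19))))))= -3470/323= -10.74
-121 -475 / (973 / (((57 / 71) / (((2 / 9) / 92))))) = -19568093 / 69083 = -283.25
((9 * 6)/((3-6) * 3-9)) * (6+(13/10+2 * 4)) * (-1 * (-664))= -30477.60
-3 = -3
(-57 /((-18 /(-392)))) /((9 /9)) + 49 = -1192.33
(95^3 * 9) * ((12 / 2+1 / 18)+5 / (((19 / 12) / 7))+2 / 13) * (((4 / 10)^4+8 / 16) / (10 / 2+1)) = 9952500333 / 520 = 19139423.72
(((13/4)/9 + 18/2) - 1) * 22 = 3311/18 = 183.94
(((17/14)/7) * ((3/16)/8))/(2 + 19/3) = 153/313600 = 0.00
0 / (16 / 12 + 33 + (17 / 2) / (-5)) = 0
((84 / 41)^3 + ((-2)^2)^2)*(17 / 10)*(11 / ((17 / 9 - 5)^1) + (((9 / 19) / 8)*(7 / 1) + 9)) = 2253557655 / 9166493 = 245.85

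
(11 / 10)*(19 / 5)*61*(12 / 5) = 76494 / 125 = 611.95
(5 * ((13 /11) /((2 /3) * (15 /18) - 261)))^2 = 342225 /664814656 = 0.00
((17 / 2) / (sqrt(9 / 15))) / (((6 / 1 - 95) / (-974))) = 8279 *sqrt(15) / 267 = 120.09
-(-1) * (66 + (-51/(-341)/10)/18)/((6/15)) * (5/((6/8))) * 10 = 33759425/3069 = 11000.14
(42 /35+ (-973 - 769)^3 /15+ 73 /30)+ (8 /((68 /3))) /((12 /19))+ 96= -29955184249 /85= -352413932.34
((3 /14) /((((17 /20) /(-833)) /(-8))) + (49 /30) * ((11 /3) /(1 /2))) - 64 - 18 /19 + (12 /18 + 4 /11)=15311911 /9405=1628.06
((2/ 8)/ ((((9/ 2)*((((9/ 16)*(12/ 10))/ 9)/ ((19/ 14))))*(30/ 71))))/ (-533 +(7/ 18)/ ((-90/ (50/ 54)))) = -145692/ 32639033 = -0.00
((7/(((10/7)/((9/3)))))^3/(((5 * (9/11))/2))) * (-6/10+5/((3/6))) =182473599/12500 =14597.89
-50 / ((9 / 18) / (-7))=700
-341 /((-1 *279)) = 11 /9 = 1.22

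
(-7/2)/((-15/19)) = 133/30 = 4.43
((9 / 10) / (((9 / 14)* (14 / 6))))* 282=846 / 5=169.20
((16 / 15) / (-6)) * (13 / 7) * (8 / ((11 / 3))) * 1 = -832 / 1155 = -0.72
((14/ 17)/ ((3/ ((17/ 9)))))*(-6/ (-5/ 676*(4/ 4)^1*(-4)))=-4732/ 45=-105.16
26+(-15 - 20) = -9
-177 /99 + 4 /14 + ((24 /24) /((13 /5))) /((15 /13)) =-90 /77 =-1.17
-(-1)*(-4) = -4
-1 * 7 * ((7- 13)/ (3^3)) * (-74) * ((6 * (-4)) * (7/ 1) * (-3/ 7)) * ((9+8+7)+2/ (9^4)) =-1305078208/ 6561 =-198914.53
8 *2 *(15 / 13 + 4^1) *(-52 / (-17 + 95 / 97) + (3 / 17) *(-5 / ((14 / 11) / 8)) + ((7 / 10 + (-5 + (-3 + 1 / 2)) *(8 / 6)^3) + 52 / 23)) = -83621763608 / 59242365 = -1411.52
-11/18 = -0.61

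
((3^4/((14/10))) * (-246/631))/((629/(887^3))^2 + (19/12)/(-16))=9316077183798670635776640/40871701623586306682083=227.93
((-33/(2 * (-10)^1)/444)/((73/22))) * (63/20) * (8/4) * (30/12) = 0.02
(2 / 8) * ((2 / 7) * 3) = 3 / 14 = 0.21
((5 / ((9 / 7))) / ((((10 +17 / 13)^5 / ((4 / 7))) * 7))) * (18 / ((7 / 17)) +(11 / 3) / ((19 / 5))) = 132380806220 / 1725441021189459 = 0.00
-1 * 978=-978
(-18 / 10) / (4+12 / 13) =-117 / 320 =-0.37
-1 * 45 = -45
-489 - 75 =-564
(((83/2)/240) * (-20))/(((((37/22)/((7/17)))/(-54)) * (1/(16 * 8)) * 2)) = 1840608/629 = 2926.24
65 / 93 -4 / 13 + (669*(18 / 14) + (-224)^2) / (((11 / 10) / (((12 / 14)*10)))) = 259151581147 / 651651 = 397684.62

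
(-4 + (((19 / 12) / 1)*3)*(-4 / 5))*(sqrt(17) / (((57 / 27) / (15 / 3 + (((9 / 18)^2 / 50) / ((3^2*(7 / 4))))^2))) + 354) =-13806 / 5-644962513*sqrt(17) / 34912500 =-2837.37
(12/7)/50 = 6/175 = 0.03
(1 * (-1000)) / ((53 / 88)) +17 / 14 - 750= -1787599 / 742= -2409.16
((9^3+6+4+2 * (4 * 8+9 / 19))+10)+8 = 15617 / 19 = 821.95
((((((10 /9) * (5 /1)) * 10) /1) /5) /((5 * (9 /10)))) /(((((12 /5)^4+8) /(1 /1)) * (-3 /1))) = -15625 /781731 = -0.02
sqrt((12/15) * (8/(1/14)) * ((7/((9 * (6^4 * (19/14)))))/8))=7 * sqrt(665)/2565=0.07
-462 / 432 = -77 / 72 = -1.07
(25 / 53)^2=0.22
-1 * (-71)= 71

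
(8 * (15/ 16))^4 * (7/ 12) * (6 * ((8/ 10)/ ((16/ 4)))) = 70875/ 32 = 2214.84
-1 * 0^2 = 0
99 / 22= 9 / 2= 4.50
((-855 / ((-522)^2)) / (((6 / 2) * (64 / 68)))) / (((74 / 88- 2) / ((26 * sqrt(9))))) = 13585 / 181656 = 0.07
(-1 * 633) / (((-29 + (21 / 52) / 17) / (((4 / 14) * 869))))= 972536136 / 179305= 5423.92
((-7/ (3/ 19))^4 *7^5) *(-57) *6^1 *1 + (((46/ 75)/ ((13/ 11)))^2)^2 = -20065792361810806755722954/ 903687890625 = -22204339097576.15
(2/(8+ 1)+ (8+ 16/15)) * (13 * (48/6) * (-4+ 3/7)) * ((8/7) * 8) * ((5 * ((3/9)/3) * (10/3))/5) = -139110400/11907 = -11683.08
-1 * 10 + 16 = 6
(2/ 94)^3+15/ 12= 519119/ 415292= 1.25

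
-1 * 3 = -3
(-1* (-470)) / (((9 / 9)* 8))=235 / 4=58.75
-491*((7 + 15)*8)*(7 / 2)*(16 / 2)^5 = -9910878208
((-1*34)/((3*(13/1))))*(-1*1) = 34/39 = 0.87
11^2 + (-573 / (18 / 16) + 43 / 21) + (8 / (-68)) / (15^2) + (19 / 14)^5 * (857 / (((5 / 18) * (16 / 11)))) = 154353672922621 / 16457414400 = 9378.97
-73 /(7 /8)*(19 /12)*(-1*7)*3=2774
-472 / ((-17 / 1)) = 472 / 17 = 27.76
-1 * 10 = -10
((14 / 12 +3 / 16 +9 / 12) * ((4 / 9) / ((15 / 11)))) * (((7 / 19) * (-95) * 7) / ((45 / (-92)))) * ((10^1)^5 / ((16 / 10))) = 15651212500 / 729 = 21469427.30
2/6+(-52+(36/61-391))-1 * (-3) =-80351/183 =-439.08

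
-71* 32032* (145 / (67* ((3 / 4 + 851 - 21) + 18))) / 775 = -37687936 / 5036725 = -7.48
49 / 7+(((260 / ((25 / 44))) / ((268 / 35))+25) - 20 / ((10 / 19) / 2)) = 1056 / 67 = 15.76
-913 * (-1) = 913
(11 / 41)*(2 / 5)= 22 / 205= 0.11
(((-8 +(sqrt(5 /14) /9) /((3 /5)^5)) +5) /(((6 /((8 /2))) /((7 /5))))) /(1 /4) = -56 /5 +2500 * sqrt(70) /6561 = -8.01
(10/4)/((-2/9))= -45/4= -11.25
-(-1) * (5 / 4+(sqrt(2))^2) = 13 / 4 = 3.25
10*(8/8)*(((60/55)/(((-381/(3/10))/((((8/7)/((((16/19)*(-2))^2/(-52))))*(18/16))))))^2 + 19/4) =186071528727121/3916957327360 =47.50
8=8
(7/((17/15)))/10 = 21/34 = 0.62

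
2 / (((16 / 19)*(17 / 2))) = 19 / 68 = 0.28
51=51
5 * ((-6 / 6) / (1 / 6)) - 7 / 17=-517 / 17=-30.41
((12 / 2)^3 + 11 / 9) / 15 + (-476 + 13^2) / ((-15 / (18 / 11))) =71239 / 1485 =47.97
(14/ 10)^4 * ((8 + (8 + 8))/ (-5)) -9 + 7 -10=-95124/ 3125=-30.44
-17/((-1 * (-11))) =-17/11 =-1.55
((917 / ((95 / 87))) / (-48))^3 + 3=-18795705725857 / 3511808000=-5352.15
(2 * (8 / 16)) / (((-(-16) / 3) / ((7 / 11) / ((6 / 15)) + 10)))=765 / 352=2.17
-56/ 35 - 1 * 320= -321.60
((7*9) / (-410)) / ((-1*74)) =63 / 30340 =0.00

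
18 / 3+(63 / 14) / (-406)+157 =162.99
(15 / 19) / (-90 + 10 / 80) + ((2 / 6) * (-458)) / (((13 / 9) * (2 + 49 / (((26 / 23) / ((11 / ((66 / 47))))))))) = -231636288 / 727871741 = -0.32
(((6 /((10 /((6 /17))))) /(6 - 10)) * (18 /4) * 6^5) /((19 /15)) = -472392 /323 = -1462.51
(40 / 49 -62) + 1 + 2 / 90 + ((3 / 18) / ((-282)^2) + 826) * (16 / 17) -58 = 9633318308 / 14612535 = 659.25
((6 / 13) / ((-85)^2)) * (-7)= -0.00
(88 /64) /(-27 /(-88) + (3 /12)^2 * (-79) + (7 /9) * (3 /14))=-726 /2357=-0.31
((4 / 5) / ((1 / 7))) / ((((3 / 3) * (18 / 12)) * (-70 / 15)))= -0.80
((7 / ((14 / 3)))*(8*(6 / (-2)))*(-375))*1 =13500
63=63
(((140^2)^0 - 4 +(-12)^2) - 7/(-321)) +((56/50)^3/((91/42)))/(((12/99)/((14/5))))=50858600756/326015625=156.00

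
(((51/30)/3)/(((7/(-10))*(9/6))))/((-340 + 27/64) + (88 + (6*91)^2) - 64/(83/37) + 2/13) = -2347904/1295744055795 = -0.00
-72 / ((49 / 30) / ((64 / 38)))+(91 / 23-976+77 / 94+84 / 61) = -128195610309 / 122782142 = -1044.09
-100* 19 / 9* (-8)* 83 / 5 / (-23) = -252320 / 207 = -1218.94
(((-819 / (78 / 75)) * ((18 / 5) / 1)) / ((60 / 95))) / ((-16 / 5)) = 89775 / 64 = 1402.73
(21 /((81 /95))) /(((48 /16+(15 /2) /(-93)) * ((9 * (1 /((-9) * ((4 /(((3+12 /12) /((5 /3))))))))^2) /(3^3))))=1030750 /181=5694.75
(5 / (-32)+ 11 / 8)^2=1521 / 1024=1.49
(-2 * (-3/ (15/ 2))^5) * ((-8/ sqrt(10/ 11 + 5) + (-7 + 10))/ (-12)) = -16/ 3125 + 128 * sqrt(715)/ 609375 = 0.00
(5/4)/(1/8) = 10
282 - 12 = 270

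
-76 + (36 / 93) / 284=-167273 / 2201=-76.00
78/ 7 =11.14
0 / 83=0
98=98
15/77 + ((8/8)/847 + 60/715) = 3082/11011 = 0.28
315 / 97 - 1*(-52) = 5359 / 97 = 55.25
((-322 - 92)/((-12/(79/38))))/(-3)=-1817/76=-23.91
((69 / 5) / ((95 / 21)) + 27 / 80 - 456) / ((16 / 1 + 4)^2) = -3439851 / 3040000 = -1.13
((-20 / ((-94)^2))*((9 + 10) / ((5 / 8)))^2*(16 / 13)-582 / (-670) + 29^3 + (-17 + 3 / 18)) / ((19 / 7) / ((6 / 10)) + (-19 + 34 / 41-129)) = -403720463481643 / 2363085459410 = -170.84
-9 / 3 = -3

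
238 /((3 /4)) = 952 /3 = 317.33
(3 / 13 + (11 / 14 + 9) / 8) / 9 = 2117 / 13104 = 0.16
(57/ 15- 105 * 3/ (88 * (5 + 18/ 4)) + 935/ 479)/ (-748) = -10762311/ 1497660560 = -0.01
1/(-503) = -0.00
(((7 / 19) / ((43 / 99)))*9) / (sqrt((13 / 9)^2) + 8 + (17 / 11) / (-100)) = 61746300 / 76264499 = 0.81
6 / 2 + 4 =7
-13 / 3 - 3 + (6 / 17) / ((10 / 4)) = -1834 / 255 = -7.19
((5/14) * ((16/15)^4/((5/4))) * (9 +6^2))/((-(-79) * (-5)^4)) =0.00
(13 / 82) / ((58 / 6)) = 39 / 2378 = 0.02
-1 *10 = -10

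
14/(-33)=-14/33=-0.42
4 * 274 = 1096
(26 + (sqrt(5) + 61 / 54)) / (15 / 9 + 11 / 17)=51*sqrt(5) / 118 + 24905 / 2124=12.69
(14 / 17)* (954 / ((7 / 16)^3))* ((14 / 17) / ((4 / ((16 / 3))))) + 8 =20856632 / 2023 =10309.75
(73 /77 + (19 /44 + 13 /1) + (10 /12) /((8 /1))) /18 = 0.80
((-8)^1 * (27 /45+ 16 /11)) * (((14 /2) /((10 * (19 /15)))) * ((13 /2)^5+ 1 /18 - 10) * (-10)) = 2640969443 /2508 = 1053018.12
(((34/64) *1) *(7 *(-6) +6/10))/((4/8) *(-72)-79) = 0.19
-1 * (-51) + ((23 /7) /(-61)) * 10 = 21547 /427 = 50.46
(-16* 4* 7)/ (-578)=224/ 289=0.78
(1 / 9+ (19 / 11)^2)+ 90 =93.09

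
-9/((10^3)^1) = -9/1000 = -0.01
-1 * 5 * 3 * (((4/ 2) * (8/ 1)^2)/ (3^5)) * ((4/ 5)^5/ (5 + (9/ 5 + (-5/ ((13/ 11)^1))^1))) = -1703936/ 1690875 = -1.01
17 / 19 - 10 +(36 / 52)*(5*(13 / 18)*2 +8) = 1.43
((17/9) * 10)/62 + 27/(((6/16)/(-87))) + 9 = -1745060/279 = -6254.70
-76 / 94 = -38 / 47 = -0.81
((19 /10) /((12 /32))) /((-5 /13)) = -13.17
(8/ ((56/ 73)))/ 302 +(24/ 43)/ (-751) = 2306653/ 68267402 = 0.03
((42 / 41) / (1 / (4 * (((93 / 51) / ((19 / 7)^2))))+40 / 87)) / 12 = 1850142 / 31855319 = 0.06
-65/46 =-1.41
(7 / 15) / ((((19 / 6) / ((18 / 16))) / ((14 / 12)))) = 147 / 760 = 0.19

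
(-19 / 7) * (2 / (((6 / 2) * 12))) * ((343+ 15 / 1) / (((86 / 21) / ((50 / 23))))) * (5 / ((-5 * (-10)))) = -2.87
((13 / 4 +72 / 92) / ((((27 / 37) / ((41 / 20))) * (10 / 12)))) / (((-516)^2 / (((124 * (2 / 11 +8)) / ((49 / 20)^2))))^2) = 386326805000 / 70520570691276321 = 0.00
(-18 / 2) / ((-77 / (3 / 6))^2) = -9 / 23716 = -0.00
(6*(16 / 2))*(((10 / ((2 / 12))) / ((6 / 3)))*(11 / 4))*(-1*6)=-23760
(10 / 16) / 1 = 5 / 8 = 0.62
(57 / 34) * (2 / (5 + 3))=57 / 136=0.42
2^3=8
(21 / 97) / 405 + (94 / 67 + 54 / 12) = 10359083 / 1754730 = 5.90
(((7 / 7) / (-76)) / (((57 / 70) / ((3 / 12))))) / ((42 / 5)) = -0.00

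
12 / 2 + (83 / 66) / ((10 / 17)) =5371 / 660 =8.14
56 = 56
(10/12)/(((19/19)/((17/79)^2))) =1445/37446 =0.04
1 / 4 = 0.25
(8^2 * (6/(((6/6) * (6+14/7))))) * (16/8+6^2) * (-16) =-29184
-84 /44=-21 /11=-1.91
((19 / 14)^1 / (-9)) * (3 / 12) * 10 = -95 / 252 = -0.38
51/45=17/15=1.13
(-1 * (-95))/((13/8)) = 760/13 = 58.46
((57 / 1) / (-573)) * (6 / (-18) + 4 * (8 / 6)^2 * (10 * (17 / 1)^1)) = -120.22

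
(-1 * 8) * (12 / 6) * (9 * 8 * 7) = -8064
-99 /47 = -2.11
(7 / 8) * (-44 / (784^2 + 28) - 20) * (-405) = 7087.53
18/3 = 6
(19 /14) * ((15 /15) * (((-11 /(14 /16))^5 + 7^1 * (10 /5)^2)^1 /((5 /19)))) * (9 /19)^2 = -213712367166 /588245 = -363305.03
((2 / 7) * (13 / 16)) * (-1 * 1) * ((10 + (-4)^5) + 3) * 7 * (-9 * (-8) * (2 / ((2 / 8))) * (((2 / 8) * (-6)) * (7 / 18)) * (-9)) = 4968054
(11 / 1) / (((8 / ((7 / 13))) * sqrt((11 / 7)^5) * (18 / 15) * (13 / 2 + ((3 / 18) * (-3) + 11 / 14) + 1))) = 12005 * sqrt(77) / 4114968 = 0.03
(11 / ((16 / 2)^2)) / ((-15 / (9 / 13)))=-33 / 4160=-0.01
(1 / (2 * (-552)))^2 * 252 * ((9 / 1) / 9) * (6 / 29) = 21 / 490912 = 0.00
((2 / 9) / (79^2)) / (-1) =-2 / 56169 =-0.00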